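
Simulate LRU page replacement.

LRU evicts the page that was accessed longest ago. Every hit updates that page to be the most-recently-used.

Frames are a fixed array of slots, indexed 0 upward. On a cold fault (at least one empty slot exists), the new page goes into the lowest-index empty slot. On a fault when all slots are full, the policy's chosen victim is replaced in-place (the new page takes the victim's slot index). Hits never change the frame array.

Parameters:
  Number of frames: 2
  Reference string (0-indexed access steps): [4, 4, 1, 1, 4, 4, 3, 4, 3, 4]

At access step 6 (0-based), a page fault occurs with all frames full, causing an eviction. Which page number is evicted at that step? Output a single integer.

Answer: 1

Derivation:
Step 0: ref 4 -> FAULT, frames=[4,-]
Step 1: ref 4 -> HIT, frames=[4,-]
Step 2: ref 1 -> FAULT, frames=[4,1]
Step 3: ref 1 -> HIT, frames=[4,1]
Step 4: ref 4 -> HIT, frames=[4,1]
Step 5: ref 4 -> HIT, frames=[4,1]
Step 6: ref 3 -> FAULT, evict 1, frames=[4,3]
At step 6: evicted page 1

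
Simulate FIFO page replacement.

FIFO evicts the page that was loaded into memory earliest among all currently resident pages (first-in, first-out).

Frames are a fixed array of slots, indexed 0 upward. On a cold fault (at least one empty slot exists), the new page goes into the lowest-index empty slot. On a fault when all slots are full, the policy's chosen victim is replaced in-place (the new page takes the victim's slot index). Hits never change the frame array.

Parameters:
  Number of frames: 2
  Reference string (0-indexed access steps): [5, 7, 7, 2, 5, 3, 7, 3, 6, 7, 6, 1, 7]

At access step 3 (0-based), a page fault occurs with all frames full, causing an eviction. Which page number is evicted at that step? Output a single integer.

Answer: 5

Derivation:
Step 0: ref 5 -> FAULT, frames=[5,-]
Step 1: ref 7 -> FAULT, frames=[5,7]
Step 2: ref 7 -> HIT, frames=[5,7]
Step 3: ref 2 -> FAULT, evict 5, frames=[2,7]
At step 3: evicted page 5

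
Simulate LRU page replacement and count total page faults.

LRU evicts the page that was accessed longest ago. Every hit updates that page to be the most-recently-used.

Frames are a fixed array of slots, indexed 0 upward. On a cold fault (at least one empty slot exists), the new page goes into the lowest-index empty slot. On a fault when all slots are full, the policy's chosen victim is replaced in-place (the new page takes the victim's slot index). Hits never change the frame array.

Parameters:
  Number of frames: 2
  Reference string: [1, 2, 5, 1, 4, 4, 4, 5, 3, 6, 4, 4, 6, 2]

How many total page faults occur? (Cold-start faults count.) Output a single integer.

Answer: 10

Derivation:
Step 0: ref 1 → FAULT, frames=[1,-]
Step 1: ref 2 → FAULT, frames=[1,2]
Step 2: ref 5 → FAULT (evict 1), frames=[5,2]
Step 3: ref 1 → FAULT (evict 2), frames=[5,1]
Step 4: ref 4 → FAULT (evict 5), frames=[4,1]
Step 5: ref 4 → HIT, frames=[4,1]
Step 6: ref 4 → HIT, frames=[4,1]
Step 7: ref 5 → FAULT (evict 1), frames=[4,5]
Step 8: ref 3 → FAULT (evict 4), frames=[3,5]
Step 9: ref 6 → FAULT (evict 5), frames=[3,6]
Step 10: ref 4 → FAULT (evict 3), frames=[4,6]
Step 11: ref 4 → HIT, frames=[4,6]
Step 12: ref 6 → HIT, frames=[4,6]
Step 13: ref 2 → FAULT (evict 4), frames=[2,6]
Total faults: 10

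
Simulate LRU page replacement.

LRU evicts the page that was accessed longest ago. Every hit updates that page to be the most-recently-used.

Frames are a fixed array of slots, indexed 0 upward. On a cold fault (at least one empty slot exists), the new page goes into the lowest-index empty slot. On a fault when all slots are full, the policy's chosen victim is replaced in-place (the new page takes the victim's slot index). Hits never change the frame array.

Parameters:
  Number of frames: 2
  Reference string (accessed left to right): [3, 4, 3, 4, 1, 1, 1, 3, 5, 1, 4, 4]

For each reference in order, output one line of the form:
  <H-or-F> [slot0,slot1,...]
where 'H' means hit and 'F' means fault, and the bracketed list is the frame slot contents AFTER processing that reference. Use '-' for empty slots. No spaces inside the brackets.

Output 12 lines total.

F [3,-]
F [3,4]
H [3,4]
H [3,4]
F [1,4]
H [1,4]
H [1,4]
F [1,3]
F [5,3]
F [5,1]
F [4,1]
H [4,1]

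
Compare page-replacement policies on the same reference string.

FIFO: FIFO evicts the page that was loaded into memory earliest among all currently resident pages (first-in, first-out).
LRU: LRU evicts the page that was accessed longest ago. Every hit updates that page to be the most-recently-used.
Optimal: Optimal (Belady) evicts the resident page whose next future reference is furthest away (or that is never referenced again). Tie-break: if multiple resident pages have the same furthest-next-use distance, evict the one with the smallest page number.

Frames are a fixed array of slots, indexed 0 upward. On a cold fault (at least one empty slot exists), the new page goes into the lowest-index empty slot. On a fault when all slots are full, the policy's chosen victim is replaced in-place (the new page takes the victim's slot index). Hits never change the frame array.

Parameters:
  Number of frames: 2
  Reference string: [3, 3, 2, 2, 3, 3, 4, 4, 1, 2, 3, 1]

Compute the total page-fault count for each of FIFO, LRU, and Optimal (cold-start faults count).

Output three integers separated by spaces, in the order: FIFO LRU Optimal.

Answer: 7 7 5

Derivation:
--- FIFO ---
  step 0: ref 3 -> FAULT, frames=[3,-] (faults so far: 1)
  step 1: ref 3 -> HIT, frames=[3,-] (faults so far: 1)
  step 2: ref 2 -> FAULT, frames=[3,2] (faults so far: 2)
  step 3: ref 2 -> HIT, frames=[3,2] (faults so far: 2)
  step 4: ref 3 -> HIT, frames=[3,2] (faults so far: 2)
  step 5: ref 3 -> HIT, frames=[3,2] (faults so far: 2)
  step 6: ref 4 -> FAULT, evict 3, frames=[4,2] (faults so far: 3)
  step 7: ref 4 -> HIT, frames=[4,2] (faults so far: 3)
  step 8: ref 1 -> FAULT, evict 2, frames=[4,1] (faults so far: 4)
  step 9: ref 2 -> FAULT, evict 4, frames=[2,1] (faults so far: 5)
  step 10: ref 3 -> FAULT, evict 1, frames=[2,3] (faults so far: 6)
  step 11: ref 1 -> FAULT, evict 2, frames=[1,3] (faults so far: 7)
  FIFO total faults: 7
--- LRU ---
  step 0: ref 3 -> FAULT, frames=[3,-] (faults so far: 1)
  step 1: ref 3 -> HIT, frames=[3,-] (faults so far: 1)
  step 2: ref 2 -> FAULT, frames=[3,2] (faults so far: 2)
  step 3: ref 2 -> HIT, frames=[3,2] (faults so far: 2)
  step 4: ref 3 -> HIT, frames=[3,2] (faults so far: 2)
  step 5: ref 3 -> HIT, frames=[3,2] (faults so far: 2)
  step 6: ref 4 -> FAULT, evict 2, frames=[3,4] (faults so far: 3)
  step 7: ref 4 -> HIT, frames=[3,4] (faults so far: 3)
  step 8: ref 1 -> FAULT, evict 3, frames=[1,4] (faults so far: 4)
  step 9: ref 2 -> FAULT, evict 4, frames=[1,2] (faults so far: 5)
  step 10: ref 3 -> FAULT, evict 1, frames=[3,2] (faults so far: 6)
  step 11: ref 1 -> FAULT, evict 2, frames=[3,1] (faults so far: 7)
  LRU total faults: 7
--- Optimal ---
  step 0: ref 3 -> FAULT, frames=[3,-] (faults so far: 1)
  step 1: ref 3 -> HIT, frames=[3,-] (faults so far: 1)
  step 2: ref 2 -> FAULT, frames=[3,2] (faults so far: 2)
  step 3: ref 2 -> HIT, frames=[3,2] (faults so far: 2)
  step 4: ref 3 -> HIT, frames=[3,2] (faults so far: 2)
  step 5: ref 3 -> HIT, frames=[3,2] (faults so far: 2)
  step 6: ref 4 -> FAULT, evict 3, frames=[4,2] (faults so far: 3)
  step 7: ref 4 -> HIT, frames=[4,2] (faults so far: 3)
  step 8: ref 1 -> FAULT, evict 4, frames=[1,2] (faults so far: 4)
  step 9: ref 2 -> HIT, frames=[1,2] (faults so far: 4)
  step 10: ref 3 -> FAULT, evict 2, frames=[1,3] (faults so far: 5)
  step 11: ref 1 -> HIT, frames=[1,3] (faults so far: 5)
  Optimal total faults: 5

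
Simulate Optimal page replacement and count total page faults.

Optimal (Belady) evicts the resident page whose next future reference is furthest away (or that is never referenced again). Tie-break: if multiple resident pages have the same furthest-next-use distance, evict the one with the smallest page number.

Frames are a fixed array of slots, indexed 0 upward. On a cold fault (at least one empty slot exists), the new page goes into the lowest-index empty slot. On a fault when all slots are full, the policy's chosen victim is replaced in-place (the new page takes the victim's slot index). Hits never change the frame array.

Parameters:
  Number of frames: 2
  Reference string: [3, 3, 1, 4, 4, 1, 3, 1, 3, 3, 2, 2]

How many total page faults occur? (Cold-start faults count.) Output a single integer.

Answer: 5

Derivation:
Step 0: ref 3 → FAULT, frames=[3,-]
Step 1: ref 3 → HIT, frames=[3,-]
Step 2: ref 1 → FAULT, frames=[3,1]
Step 3: ref 4 → FAULT (evict 3), frames=[4,1]
Step 4: ref 4 → HIT, frames=[4,1]
Step 5: ref 1 → HIT, frames=[4,1]
Step 6: ref 3 → FAULT (evict 4), frames=[3,1]
Step 7: ref 1 → HIT, frames=[3,1]
Step 8: ref 3 → HIT, frames=[3,1]
Step 9: ref 3 → HIT, frames=[3,1]
Step 10: ref 2 → FAULT (evict 1), frames=[3,2]
Step 11: ref 2 → HIT, frames=[3,2]
Total faults: 5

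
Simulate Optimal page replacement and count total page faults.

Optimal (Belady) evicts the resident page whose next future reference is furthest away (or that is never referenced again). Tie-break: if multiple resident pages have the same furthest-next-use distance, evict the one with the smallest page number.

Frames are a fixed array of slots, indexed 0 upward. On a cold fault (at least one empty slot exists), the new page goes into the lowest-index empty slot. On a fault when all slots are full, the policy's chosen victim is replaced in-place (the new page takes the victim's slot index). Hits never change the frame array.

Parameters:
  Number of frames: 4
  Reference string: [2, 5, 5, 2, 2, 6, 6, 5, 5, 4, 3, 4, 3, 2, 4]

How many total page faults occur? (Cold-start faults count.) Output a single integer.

Answer: 5

Derivation:
Step 0: ref 2 → FAULT, frames=[2,-,-,-]
Step 1: ref 5 → FAULT, frames=[2,5,-,-]
Step 2: ref 5 → HIT, frames=[2,5,-,-]
Step 3: ref 2 → HIT, frames=[2,5,-,-]
Step 4: ref 2 → HIT, frames=[2,5,-,-]
Step 5: ref 6 → FAULT, frames=[2,5,6,-]
Step 6: ref 6 → HIT, frames=[2,5,6,-]
Step 7: ref 5 → HIT, frames=[2,5,6,-]
Step 8: ref 5 → HIT, frames=[2,5,6,-]
Step 9: ref 4 → FAULT, frames=[2,5,6,4]
Step 10: ref 3 → FAULT (evict 5), frames=[2,3,6,4]
Step 11: ref 4 → HIT, frames=[2,3,6,4]
Step 12: ref 3 → HIT, frames=[2,3,6,4]
Step 13: ref 2 → HIT, frames=[2,3,6,4]
Step 14: ref 4 → HIT, frames=[2,3,6,4]
Total faults: 5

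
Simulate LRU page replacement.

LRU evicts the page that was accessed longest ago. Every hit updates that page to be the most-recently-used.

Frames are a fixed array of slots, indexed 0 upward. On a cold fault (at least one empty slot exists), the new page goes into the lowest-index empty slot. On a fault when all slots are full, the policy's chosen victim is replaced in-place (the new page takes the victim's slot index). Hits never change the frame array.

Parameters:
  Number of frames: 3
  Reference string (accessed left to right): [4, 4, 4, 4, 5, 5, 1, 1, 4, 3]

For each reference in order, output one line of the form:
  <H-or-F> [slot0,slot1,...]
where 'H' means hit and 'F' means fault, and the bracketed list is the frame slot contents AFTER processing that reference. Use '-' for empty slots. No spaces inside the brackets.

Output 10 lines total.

F [4,-,-]
H [4,-,-]
H [4,-,-]
H [4,-,-]
F [4,5,-]
H [4,5,-]
F [4,5,1]
H [4,5,1]
H [4,5,1]
F [4,3,1]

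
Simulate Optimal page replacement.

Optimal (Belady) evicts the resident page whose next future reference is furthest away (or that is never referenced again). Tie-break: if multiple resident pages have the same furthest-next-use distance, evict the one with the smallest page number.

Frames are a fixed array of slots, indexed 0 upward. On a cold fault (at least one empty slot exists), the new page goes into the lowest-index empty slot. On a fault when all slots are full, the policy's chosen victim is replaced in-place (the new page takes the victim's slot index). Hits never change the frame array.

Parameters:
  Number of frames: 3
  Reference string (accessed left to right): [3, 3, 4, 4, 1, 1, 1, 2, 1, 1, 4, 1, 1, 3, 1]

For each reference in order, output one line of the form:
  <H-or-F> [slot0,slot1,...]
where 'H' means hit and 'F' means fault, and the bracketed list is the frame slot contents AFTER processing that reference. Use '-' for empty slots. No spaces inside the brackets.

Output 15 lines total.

F [3,-,-]
H [3,-,-]
F [3,4,-]
H [3,4,-]
F [3,4,1]
H [3,4,1]
H [3,4,1]
F [2,4,1]
H [2,4,1]
H [2,4,1]
H [2,4,1]
H [2,4,1]
H [2,4,1]
F [3,4,1]
H [3,4,1]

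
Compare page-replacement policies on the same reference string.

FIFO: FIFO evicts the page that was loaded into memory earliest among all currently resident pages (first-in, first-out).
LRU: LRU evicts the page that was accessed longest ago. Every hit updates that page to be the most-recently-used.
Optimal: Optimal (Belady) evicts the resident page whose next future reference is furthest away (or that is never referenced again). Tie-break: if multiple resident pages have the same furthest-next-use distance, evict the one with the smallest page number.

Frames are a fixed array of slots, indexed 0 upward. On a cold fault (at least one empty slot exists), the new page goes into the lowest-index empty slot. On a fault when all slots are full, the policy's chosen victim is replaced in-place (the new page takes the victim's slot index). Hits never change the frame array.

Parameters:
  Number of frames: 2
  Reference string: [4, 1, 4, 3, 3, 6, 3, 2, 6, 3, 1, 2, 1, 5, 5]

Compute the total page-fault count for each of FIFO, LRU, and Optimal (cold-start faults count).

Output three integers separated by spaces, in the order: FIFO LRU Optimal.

Answer: 9 10 8

Derivation:
--- FIFO ---
  step 0: ref 4 -> FAULT, frames=[4,-] (faults so far: 1)
  step 1: ref 1 -> FAULT, frames=[4,1] (faults so far: 2)
  step 2: ref 4 -> HIT, frames=[4,1] (faults so far: 2)
  step 3: ref 3 -> FAULT, evict 4, frames=[3,1] (faults so far: 3)
  step 4: ref 3 -> HIT, frames=[3,1] (faults so far: 3)
  step 5: ref 6 -> FAULT, evict 1, frames=[3,6] (faults so far: 4)
  step 6: ref 3 -> HIT, frames=[3,6] (faults so far: 4)
  step 7: ref 2 -> FAULT, evict 3, frames=[2,6] (faults so far: 5)
  step 8: ref 6 -> HIT, frames=[2,6] (faults so far: 5)
  step 9: ref 3 -> FAULT, evict 6, frames=[2,3] (faults so far: 6)
  step 10: ref 1 -> FAULT, evict 2, frames=[1,3] (faults so far: 7)
  step 11: ref 2 -> FAULT, evict 3, frames=[1,2] (faults so far: 8)
  step 12: ref 1 -> HIT, frames=[1,2] (faults so far: 8)
  step 13: ref 5 -> FAULT, evict 1, frames=[5,2] (faults so far: 9)
  step 14: ref 5 -> HIT, frames=[5,2] (faults so far: 9)
  FIFO total faults: 9
--- LRU ---
  step 0: ref 4 -> FAULT, frames=[4,-] (faults so far: 1)
  step 1: ref 1 -> FAULT, frames=[4,1] (faults so far: 2)
  step 2: ref 4 -> HIT, frames=[4,1] (faults so far: 2)
  step 3: ref 3 -> FAULT, evict 1, frames=[4,3] (faults so far: 3)
  step 4: ref 3 -> HIT, frames=[4,3] (faults so far: 3)
  step 5: ref 6 -> FAULT, evict 4, frames=[6,3] (faults so far: 4)
  step 6: ref 3 -> HIT, frames=[6,3] (faults so far: 4)
  step 7: ref 2 -> FAULT, evict 6, frames=[2,3] (faults so far: 5)
  step 8: ref 6 -> FAULT, evict 3, frames=[2,6] (faults so far: 6)
  step 9: ref 3 -> FAULT, evict 2, frames=[3,6] (faults so far: 7)
  step 10: ref 1 -> FAULT, evict 6, frames=[3,1] (faults so far: 8)
  step 11: ref 2 -> FAULT, evict 3, frames=[2,1] (faults so far: 9)
  step 12: ref 1 -> HIT, frames=[2,1] (faults so far: 9)
  step 13: ref 5 -> FAULT, evict 2, frames=[5,1] (faults so far: 10)
  step 14: ref 5 -> HIT, frames=[5,1] (faults so far: 10)
  LRU total faults: 10
--- Optimal ---
  step 0: ref 4 -> FAULT, frames=[4,-] (faults so far: 1)
  step 1: ref 1 -> FAULT, frames=[4,1] (faults so far: 2)
  step 2: ref 4 -> HIT, frames=[4,1] (faults so far: 2)
  step 3: ref 3 -> FAULT, evict 4, frames=[3,1] (faults so far: 3)
  step 4: ref 3 -> HIT, frames=[3,1] (faults so far: 3)
  step 5: ref 6 -> FAULT, evict 1, frames=[3,6] (faults so far: 4)
  step 6: ref 3 -> HIT, frames=[3,6] (faults so far: 4)
  step 7: ref 2 -> FAULT, evict 3, frames=[2,6] (faults so far: 5)
  step 8: ref 6 -> HIT, frames=[2,6] (faults so far: 5)
  step 9: ref 3 -> FAULT, evict 6, frames=[2,3] (faults so far: 6)
  step 10: ref 1 -> FAULT, evict 3, frames=[2,1] (faults so far: 7)
  step 11: ref 2 -> HIT, frames=[2,1] (faults so far: 7)
  step 12: ref 1 -> HIT, frames=[2,1] (faults so far: 7)
  step 13: ref 5 -> FAULT, evict 1, frames=[2,5] (faults so far: 8)
  step 14: ref 5 -> HIT, frames=[2,5] (faults so far: 8)
  Optimal total faults: 8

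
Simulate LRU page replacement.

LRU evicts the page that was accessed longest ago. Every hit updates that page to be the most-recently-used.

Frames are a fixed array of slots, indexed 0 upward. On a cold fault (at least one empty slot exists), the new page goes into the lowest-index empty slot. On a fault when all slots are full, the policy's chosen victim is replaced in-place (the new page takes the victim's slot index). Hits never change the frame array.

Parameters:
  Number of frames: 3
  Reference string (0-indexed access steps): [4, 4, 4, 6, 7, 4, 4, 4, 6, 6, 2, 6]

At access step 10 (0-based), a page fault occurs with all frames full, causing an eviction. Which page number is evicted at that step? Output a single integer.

Step 0: ref 4 -> FAULT, frames=[4,-,-]
Step 1: ref 4 -> HIT, frames=[4,-,-]
Step 2: ref 4 -> HIT, frames=[4,-,-]
Step 3: ref 6 -> FAULT, frames=[4,6,-]
Step 4: ref 7 -> FAULT, frames=[4,6,7]
Step 5: ref 4 -> HIT, frames=[4,6,7]
Step 6: ref 4 -> HIT, frames=[4,6,7]
Step 7: ref 4 -> HIT, frames=[4,6,7]
Step 8: ref 6 -> HIT, frames=[4,6,7]
Step 9: ref 6 -> HIT, frames=[4,6,7]
Step 10: ref 2 -> FAULT, evict 7, frames=[4,6,2]
At step 10: evicted page 7

Answer: 7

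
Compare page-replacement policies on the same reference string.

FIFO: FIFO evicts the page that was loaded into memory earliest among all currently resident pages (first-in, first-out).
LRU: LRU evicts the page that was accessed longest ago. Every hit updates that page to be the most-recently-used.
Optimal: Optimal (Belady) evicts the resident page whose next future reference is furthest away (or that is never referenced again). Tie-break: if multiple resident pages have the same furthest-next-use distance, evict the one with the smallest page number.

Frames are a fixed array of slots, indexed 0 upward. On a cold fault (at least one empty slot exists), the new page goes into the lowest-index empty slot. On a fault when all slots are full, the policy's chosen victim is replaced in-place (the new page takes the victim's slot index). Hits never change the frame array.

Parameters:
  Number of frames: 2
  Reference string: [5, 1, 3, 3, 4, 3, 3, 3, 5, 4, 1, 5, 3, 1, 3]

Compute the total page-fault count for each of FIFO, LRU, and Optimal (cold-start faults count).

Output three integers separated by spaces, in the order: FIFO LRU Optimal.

--- FIFO ---
  step 0: ref 5 -> FAULT, frames=[5,-] (faults so far: 1)
  step 1: ref 1 -> FAULT, frames=[5,1] (faults so far: 2)
  step 2: ref 3 -> FAULT, evict 5, frames=[3,1] (faults so far: 3)
  step 3: ref 3 -> HIT, frames=[3,1] (faults so far: 3)
  step 4: ref 4 -> FAULT, evict 1, frames=[3,4] (faults so far: 4)
  step 5: ref 3 -> HIT, frames=[3,4] (faults so far: 4)
  step 6: ref 3 -> HIT, frames=[3,4] (faults so far: 4)
  step 7: ref 3 -> HIT, frames=[3,4] (faults so far: 4)
  step 8: ref 5 -> FAULT, evict 3, frames=[5,4] (faults so far: 5)
  step 9: ref 4 -> HIT, frames=[5,4] (faults so far: 5)
  step 10: ref 1 -> FAULT, evict 4, frames=[5,1] (faults so far: 6)
  step 11: ref 5 -> HIT, frames=[5,1] (faults so far: 6)
  step 12: ref 3 -> FAULT, evict 5, frames=[3,1] (faults so far: 7)
  step 13: ref 1 -> HIT, frames=[3,1] (faults so far: 7)
  step 14: ref 3 -> HIT, frames=[3,1] (faults so far: 7)
  FIFO total faults: 7
--- LRU ---
  step 0: ref 5 -> FAULT, frames=[5,-] (faults so far: 1)
  step 1: ref 1 -> FAULT, frames=[5,1] (faults so far: 2)
  step 2: ref 3 -> FAULT, evict 5, frames=[3,1] (faults so far: 3)
  step 3: ref 3 -> HIT, frames=[3,1] (faults so far: 3)
  step 4: ref 4 -> FAULT, evict 1, frames=[3,4] (faults so far: 4)
  step 5: ref 3 -> HIT, frames=[3,4] (faults so far: 4)
  step 6: ref 3 -> HIT, frames=[3,4] (faults so far: 4)
  step 7: ref 3 -> HIT, frames=[3,4] (faults so far: 4)
  step 8: ref 5 -> FAULT, evict 4, frames=[3,5] (faults so far: 5)
  step 9: ref 4 -> FAULT, evict 3, frames=[4,5] (faults so far: 6)
  step 10: ref 1 -> FAULT, evict 5, frames=[4,1] (faults so far: 7)
  step 11: ref 5 -> FAULT, evict 4, frames=[5,1] (faults so far: 8)
  step 12: ref 3 -> FAULT, evict 1, frames=[5,3] (faults so far: 9)
  step 13: ref 1 -> FAULT, evict 5, frames=[1,3] (faults so far: 10)
  step 14: ref 3 -> HIT, frames=[1,3] (faults so far: 10)
  LRU total faults: 10
--- Optimal ---
  step 0: ref 5 -> FAULT, frames=[5,-] (faults so far: 1)
  step 1: ref 1 -> FAULT, frames=[5,1] (faults so far: 2)
  step 2: ref 3 -> FAULT, evict 1, frames=[5,3] (faults so far: 3)
  step 3: ref 3 -> HIT, frames=[5,3] (faults so far: 3)
  step 4: ref 4 -> FAULT, evict 5, frames=[4,3] (faults so far: 4)
  step 5: ref 3 -> HIT, frames=[4,3] (faults so far: 4)
  step 6: ref 3 -> HIT, frames=[4,3] (faults so far: 4)
  step 7: ref 3 -> HIT, frames=[4,3] (faults so far: 4)
  step 8: ref 5 -> FAULT, evict 3, frames=[4,5] (faults so far: 5)
  step 9: ref 4 -> HIT, frames=[4,5] (faults so far: 5)
  step 10: ref 1 -> FAULT, evict 4, frames=[1,5] (faults so far: 6)
  step 11: ref 5 -> HIT, frames=[1,5] (faults so far: 6)
  step 12: ref 3 -> FAULT, evict 5, frames=[1,3] (faults so far: 7)
  step 13: ref 1 -> HIT, frames=[1,3] (faults so far: 7)
  step 14: ref 3 -> HIT, frames=[1,3] (faults so far: 7)
  Optimal total faults: 7

Answer: 7 10 7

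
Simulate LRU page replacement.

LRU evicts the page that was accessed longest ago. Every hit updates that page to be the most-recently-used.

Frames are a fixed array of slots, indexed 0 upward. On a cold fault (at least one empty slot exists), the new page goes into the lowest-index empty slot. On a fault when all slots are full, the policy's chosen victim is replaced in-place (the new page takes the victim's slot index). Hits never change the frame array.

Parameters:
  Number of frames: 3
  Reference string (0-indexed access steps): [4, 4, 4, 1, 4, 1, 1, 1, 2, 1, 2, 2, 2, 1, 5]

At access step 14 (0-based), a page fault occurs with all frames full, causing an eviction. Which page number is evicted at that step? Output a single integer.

Step 0: ref 4 -> FAULT, frames=[4,-,-]
Step 1: ref 4 -> HIT, frames=[4,-,-]
Step 2: ref 4 -> HIT, frames=[4,-,-]
Step 3: ref 1 -> FAULT, frames=[4,1,-]
Step 4: ref 4 -> HIT, frames=[4,1,-]
Step 5: ref 1 -> HIT, frames=[4,1,-]
Step 6: ref 1 -> HIT, frames=[4,1,-]
Step 7: ref 1 -> HIT, frames=[4,1,-]
Step 8: ref 2 -> FAULT, frames=[4,1,2]
Step 9: ref 1 -> HIT, frames=[4,1,2]
Step 10: ref 2 -> HIT, frames=[4,1,2]
Step 11: ref 2 -> HIT, frames=[4,1,2]
Step 12: ref 2 -> HIT, frames=[4,1,2]
Step 13: ref 1 -> HIT, frames=[4,1,2]
Step 14: ref 5 -> FAULT, evict 4, frames=[5,1,2]
At step 14: evicted page 4

Answer: 4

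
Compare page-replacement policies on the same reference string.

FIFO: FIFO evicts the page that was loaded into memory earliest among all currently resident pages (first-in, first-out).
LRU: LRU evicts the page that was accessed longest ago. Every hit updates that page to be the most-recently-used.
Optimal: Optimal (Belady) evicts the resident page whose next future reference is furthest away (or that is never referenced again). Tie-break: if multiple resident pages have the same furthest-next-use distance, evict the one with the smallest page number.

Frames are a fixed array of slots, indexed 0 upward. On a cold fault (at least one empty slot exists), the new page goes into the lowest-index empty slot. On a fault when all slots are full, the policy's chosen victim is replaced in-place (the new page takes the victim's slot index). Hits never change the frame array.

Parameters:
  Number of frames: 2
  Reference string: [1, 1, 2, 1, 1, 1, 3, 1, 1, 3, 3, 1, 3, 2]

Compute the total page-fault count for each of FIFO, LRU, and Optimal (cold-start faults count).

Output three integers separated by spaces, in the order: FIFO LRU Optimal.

Answer: 5 4 4

Derivation:
--- FIFO ---
  step 0: ref 1 -> FAULT, frames=[1,-] (faults so far: 1)
  step 1: ref 1 -> HIT, frames=[1,-] (faults so far: 1)
  step 2: ref 2 -> FAULT, frames=[1,2] (faults so far: 2)
  step 3: ref 1 -> HIT, frames=[1,2] (faults so far: 2)
  step 4: ref 1 -> HIT, frames=[1,2] (faults so far: 2)
  step 5: ref 1 -> HIT, frames=[1,2] (faults so far: 2)
  step 6: ref 3 -> FAULT, evict 1, frames=[3,2] (faults so far: 3)
  step 7: ref 1 -> FAULT, evict 2, frames=[3,1] (faults so far: 4)
  step 8: ref 1 -> HIT, frames=[3,1] (faults so far: 4)
  step 9: ref 3 -> HIT, frames=[3,1] (faults so far: 4)
  step 10: ref 3 -> HIT, frames=[3,1] (faults so far: 4)
  step 11: ref 1 -> HIT, frames=[3,1] (faults so far: 4)
  step 12: ref 3 -> HIT, frames=[3,1] (faults so far: 4)
  step 13: ref 2 -> FAULT, evict 3, frames=[2,1] (faults so far: 5)
  FIFO total faults: 5
--- LRU ---
  step 0: ref 1 -> FAULT, frames=[1,-] (faults so far: 1)
  step 1: ref 1 -> HIT, frames=[1,-] (faults so far: 1)
  step 2: ref 2 -> FAULT, frames=[1,2] (faults so far: 2)
  step 3: ref 1 -> HIT, frames=[1,2] (faults so far: 2)
  step 4: ref 1 -> HIT, frames=[1,2] (faults so far: 2)
  step 5: ref 1 -> HIT, frames=[1,2] (faults so far: 2)
  step 6: ref 3 -> FAULT, evict 2, frames=[1,3] (faults so far: 3)
  step 7: ref 1 -> HIT, frames=[1,3] (faults so far: 3)
  step 8: ref 1 -> HIT, frames=[1,3] (faults so far: 3)
  step 9: ref 3 -> HIT, frames=[1,3] (faults so far: 3)
  step 10: ref 3 -> HIT, frames=[1,3] (faults so far: 3)
  step 11: ref 1 -> HIT, frames=[1,3] (faults so far: 3)
  step 12: ref 3 -> HIT, frames=[1,3] (faults so far: 3)
  step 13: ref 2 -> FAULT, evict 1, frames=[2,3] (faults so far: 4)
  LRU total faults: 4
--- Optimal ---
  step 0: ref 1 -> FAULT, frames=[1,-] (faults so far: 1)
  step 1: ref 1 -> HIT, frames=[1,-] (faults so far: 1)
  step 2: ref 2 -> FAULT, frames=[1,2] (faults so far: 2)
  step 3: ref 1 -> HIT, frames=[1,2] (faults so far: 2)
  step 4: ref 1 -> HIT, frames=[1,2] (faults so far: 2)
  step 5: ref 1 -> HIT, frames=[1,2] (faults so far: 2)
  step 6: ref 3 -> FAULT, evict 2, frames=[1,3] (faults so far: 3)
  step 7: ref 1 -> HIT, frames=[1,3] (faults so far: 3)
  step 8: ref 1 -> HIT, frames=[1,3] (faults so far: 3)
  step 9: ref 3 -> HIT, frames=[1,3] (faults so far: 3)
  step 10: ref 3 -> HIT, frames=[1,3] (faults so far: 3)
  step 11: ref 1 -> HIT, frames=[1,3] (faults so far: 3)
  step 12: ref 3 -> HIT, frames=[1,3] (faults so far: 3)
  step 13: ref 2 -> FAULT, evict 1, frames=[2,3] (faults so far: 4)
  Optimal total faults: 4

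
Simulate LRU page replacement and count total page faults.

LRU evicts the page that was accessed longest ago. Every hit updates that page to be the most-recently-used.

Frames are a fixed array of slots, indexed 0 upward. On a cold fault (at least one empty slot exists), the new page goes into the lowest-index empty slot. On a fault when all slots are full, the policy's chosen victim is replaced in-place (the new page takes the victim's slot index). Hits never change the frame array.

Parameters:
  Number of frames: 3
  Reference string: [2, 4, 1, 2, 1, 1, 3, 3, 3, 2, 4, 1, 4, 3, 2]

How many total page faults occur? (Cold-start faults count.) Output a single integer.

Answer: 8

Derivation:
Step 0: ref 2 → FAULT, frames=[2,-,-]
Step 1: ref 4 → FAULT, frames=[2,4,-]
Step 2: ref 1 → FAULT, frames=[2,4,1]
Step 3: ref 2 → HIT, frames=[2,4,1]
Step 4: ref 1 → HIT, frames=[2,4,1]
Step 5: ref 1 → HIT, frames=[2,4,1]
Step 6: ref 3 → FAULT (evict 4), frames=[2,3,1]
Step 7: ref 3 → HIT, frames=[2,3,1]
Step 8: ref 3 → HIT, frames=[2,3,1]
Step 9: ref 2 → HIT, frames=[2,3,1]
Step 10: ref 4 → FAULT (evict 1), frames=[2,3,4]
Step 11: ref 1 → FAULT (evict 3), frames=[2,1,4]
Step 12: ref 4 → HIT, frames=[2,1,4]
Step 13: ref 3 → FAULT (evict 2), frames=[3,1,4]
Step 14: ref 2 → FAULT (evict 1), frames=[3,2,4]
Total faults: 8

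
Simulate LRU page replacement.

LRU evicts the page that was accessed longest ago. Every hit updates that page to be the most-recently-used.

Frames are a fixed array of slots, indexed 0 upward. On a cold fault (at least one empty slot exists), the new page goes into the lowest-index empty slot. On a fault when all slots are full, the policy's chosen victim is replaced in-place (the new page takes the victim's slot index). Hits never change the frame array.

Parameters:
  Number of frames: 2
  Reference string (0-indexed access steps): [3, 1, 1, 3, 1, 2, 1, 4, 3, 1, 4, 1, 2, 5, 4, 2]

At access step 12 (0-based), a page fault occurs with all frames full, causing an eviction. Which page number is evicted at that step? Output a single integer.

Answer: 4

Derivation:
Step 0: ref 3 -> FAULT, frames=[3,-]
Step 1: ref 1 -> FAULT, frames=[3,1]
Step 2: ref 1 -> HIT, frames=[3,1]
Step 3: ref 3 -> HIT, frames=[3,1]
Step 4: ref 1 -> HIT, frames=[3,1]
Step 5: ref 2 -> FAULT, evict 3, frames=[2,1]
Step 6: ref 1 -> HIT, frames=[2,1]
Step 7: ref 4 -> FAULT, evict 2, frames=[4,1]
Step 8: ref 3 -> FAULT, evict 1, frames=[4,3]
Step 9: ref 1 -> FAULT, evict 4, frames=[1,3]
Step 10: ref 4 -> FAULT, evict 3, frames=[1,4]
Step 11: ref 1 -> HIT, frames=[1,4]
Step 12: ref 2 -> FAULT, evict 4, frames=[1,2]
At step 12: evicted page 4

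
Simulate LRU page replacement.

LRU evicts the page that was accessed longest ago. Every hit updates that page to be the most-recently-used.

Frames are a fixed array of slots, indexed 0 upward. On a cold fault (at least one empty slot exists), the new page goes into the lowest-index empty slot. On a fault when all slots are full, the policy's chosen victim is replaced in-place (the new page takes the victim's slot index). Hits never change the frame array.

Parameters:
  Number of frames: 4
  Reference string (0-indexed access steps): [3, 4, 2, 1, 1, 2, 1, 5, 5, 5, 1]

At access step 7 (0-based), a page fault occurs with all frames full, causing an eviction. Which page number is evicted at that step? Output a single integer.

Answer: 3

Derivation:
Step 0: ref 3 -> FAULT, frames=[3,-,-,-]
Step 1: ref 4 -> FAULT, frames=[3,4,-,-]
Step 2: ref 2 -> FAULT, frames=[3,4,2,-]
Step 3: ref 1 -> FAULT, frames=[3,4,2,1]
Step 4: ref 1 -> HIT, frames=[3,4,2,1]
Step 5: ref 2 -> HIT, frames=[3,4,2,1]
Step 6: ref 1 -> HIT, frames=[3,4,2,1]
Step 7: ref 5 -> FAULT, evict 3, frames=[5,4,2,1]
At step 7: evicted page 3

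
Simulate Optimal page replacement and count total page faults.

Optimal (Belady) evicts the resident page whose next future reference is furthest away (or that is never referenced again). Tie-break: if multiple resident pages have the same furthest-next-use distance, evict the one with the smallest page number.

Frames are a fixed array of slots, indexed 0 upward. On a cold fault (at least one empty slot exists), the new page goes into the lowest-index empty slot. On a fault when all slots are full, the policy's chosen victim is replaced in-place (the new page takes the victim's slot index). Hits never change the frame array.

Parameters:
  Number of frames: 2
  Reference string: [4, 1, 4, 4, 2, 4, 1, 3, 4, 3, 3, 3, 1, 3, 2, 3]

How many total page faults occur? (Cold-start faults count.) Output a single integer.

Step 0: ref 4 → FAULT, frames=[4,-]
Step 1: ref 1 → FAULT, frames=[4,1]
Step 2: ref 4 → HIT, frames=[4,1]
Step 3: ref 4 → HIT, frames=[4,1]
Step 4: ref 2 → FAULT (evict 1), frames=[4,2]
Step 5: ref 4 → HIT, frames=[4,2]
Step 6: ref 1 → FAULT (evict 2), frames=[4,1]
Step 7: ref 3 → FAULT (evict 1), frames=[4,3]
Step 8: ref 4 → HIT, frames=[4,3]
Step 9: ref 3 → HIT, frames=[4,3]
Step 10: ref 3 → HIT, frames=[4,3]
Step 11: ref 3 → HIT, frames=[4,3]
Step 12: ref 1 → FAULT (evict 4), frames=[1,3]
Step 13: ref 3 → HIT, frames=[1,3]
Step 14: ref 2 → FAULT (evict 1), frames=[2,3]
Step 15: ref 3 → HIT, frames=[2,3]
Total faults: 7

Answer: 7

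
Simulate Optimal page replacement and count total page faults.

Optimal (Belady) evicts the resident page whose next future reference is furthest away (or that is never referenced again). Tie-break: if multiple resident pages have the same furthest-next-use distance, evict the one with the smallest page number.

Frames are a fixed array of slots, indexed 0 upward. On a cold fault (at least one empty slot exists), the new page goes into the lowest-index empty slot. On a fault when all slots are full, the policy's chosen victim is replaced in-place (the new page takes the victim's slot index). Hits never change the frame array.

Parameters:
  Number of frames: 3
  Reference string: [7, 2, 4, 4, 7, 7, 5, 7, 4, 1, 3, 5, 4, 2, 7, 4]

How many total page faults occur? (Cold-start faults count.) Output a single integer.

Step 0: ref 7 → FAULT, frames=[7,-,-]
Step 1: ref 2 → FAULT, frames=[7,2,-]
Step 2: ref 4 → FAULT, frames=[7,2,4]
Step 3: ref 4 → HIT, frames=[7,2,4]
Step 4: ref 7 → HIT, frames=[7,2,4]
Step 5: ref 7 → HIT, frames=[7,2,4]
Step 6: ref 5 → FAULT (evict 2), frames=[7,5,4]
Step 7: ref 7 → HIT, frames=[7,5,4]
Step 8: ref 4 → HIT, frames=[7,5,4]
Step 9: ref 1 → FAULT (evict 7), frames=[1,5,4]
Step 10: ref 3 → FAULT (evict 1), frames=[3,5,4]
Step 11: ref 5 → HIT, frames=[3,5,4]
Step 12: ref 4 → HIT, frames=[3,5,4]
Step 13: ref 2 → FAULT (evict 3), frames=[2,5,4]
Step 14: ref 7 → FAULT (evict 2), frames=[7,5,4]
Step 15: ref 4 → HIT, frames=[7,5,4]
Total faults: 8

Answer: 8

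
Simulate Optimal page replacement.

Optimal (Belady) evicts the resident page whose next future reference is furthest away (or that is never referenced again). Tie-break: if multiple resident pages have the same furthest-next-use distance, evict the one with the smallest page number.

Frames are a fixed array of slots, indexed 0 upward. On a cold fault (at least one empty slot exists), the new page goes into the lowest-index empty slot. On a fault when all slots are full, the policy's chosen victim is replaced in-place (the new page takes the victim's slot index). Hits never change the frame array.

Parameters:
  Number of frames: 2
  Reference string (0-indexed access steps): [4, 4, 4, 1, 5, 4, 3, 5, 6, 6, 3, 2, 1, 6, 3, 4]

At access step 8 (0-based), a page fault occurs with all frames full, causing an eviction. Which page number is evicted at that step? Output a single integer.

Step 0: ref 4 -> FAULT, frames=[4,-]
Step 1: ref 4 -> HIT, frames=[4,-]
Step 2: ref 4 -> HIT, frames=[4,-]
Step 3: ref 1 -> FAULT, frames=[4,1]
Step 4: ref 5 -> FAULT, evict 1, frames=[4,5]
Step 5: ref 4 -> HIT, frames=[4,5]
Step 6: ref 3 -> FAULT, evict 4, frames=[3,5]
Step 7: ref 5 -> HIT, frames=[3,5]
Step 8: ref 6 -> FAULT, evict 5, frames=[3,6]
At step 8: evicted page 5

Answer: 5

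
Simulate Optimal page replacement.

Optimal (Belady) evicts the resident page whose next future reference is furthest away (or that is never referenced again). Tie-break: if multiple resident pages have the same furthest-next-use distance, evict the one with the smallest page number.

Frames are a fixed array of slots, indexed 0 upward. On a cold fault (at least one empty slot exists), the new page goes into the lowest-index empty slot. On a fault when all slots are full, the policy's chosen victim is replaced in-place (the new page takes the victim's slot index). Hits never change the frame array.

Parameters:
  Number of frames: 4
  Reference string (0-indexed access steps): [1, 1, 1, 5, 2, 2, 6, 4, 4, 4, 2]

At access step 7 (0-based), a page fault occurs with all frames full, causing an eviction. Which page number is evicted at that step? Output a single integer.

Answer: 1

Derivation:
Step 0: ref 1 -> FAULT, frames=[1,-,-,-]
Step 1: ref 1 -> HIT, frames=[1,-,-,-]
Step 2: ref 1 -> HIT, frames=[1,-,-,-]
Step 3: ref 5 -> FAULT, frames=[1,5,-,-]
Step 4: ref 2 -> FAULT, frames=[1,5,2,-]
Step 5: ref 2 -> HIT, frames=[1,5,2,-]
Step 6: ref 6 -> FAULT, frames=[1,5,2,6]
Step 7: ref 4 -> FAULT, evict 1, frames=[4,5,2,6]
At step 7: evicted page 1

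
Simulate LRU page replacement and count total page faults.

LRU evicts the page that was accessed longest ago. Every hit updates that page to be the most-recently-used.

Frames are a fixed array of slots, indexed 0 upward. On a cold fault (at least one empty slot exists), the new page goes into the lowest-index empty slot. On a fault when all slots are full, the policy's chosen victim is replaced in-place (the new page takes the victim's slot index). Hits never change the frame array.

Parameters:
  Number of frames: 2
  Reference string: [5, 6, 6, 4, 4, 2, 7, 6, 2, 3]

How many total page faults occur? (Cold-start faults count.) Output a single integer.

Answer: 8

Derivation:
Step 0: ref 5 → FAULT, frames=[5,-]
Step 1: ref 6 → FAULT, frames=[5,6]
Step 2: ref 6 → HIT, frames=[5,6]
Step 3: ref 4 → FAULT (evict 5), frames=[4,6]
Step 4: ref 4 → HIT, frames=[4,6]
Step 5: ref 2 → FAULT (evict 6), frames=[4,2]
Step 6: ref 7 → FAULT (evict 4), frames=[7,2]
Step 7: ref 6 → FAULT (evict 2), frames=[7,6]
Step 8: ref 2 → FAULT (evict 7), frames=[2,6]
Step 9: ref 3 → FAULT (evict 6), frames=[2,3]
Total faults: 8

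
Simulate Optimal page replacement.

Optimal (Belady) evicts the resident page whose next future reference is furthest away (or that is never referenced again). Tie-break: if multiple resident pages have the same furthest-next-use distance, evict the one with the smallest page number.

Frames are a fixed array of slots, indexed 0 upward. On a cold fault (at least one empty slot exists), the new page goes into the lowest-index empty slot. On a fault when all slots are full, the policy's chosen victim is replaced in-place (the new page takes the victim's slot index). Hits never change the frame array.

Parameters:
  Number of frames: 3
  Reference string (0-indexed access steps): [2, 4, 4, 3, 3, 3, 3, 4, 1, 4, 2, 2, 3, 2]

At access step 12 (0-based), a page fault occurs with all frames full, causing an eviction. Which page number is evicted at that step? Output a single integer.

Step 0: ref 2 -> FAULT, frames=[2,-,-]
Step 1: ref 4 -> FAULT, frames=[2,4,-]
Step 2: ref 4 -> HIT, frames=[2,4,-]
Step 3: ref 3 -> FAULT, frames=[2,4,3]
Step 4: ref 3 -> HIT, frames=[2,4,3]
Step 5: ref 3 -> HIT, frames=[2,4,3]
Step 6: ref 3 -> HIT, frames=[2,4,3]
Step 7: ref 4 -> HIT, frames=[2,4,3]
Step 8: ref 1 -> FAULT, evict 3, frames=[2,4,1]
Step 9: ref 4 -> HIT, frames=[2,4,1]
Step 10: ref 2 -> HIT, frames=[2,4,1]
Step 11: ref 2 -> HIT, frames=[2,4,1]
Step 12: ref 3 -> FAULT, evict 1, frames=[2,4,3]
At step 12: evicted page 1

Answer: 1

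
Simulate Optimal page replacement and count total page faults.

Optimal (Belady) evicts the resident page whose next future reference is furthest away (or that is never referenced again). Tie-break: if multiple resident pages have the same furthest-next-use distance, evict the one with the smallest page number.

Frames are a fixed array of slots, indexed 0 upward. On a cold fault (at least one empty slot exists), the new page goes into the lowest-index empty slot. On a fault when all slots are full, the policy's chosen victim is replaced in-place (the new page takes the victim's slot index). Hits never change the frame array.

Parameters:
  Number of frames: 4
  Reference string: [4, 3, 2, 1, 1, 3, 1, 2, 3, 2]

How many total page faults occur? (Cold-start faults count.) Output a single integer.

Answer: 4

Derivation:
Step 0: ref 4 → FAULT, frames=[4,-,-,-]
Step 1: ref 3 → FAULT, frames=[4,3,-,-]
Step 2: ref 2 → FAULT, frames=[4,3,2,-]
Step 3: ref 1 → FAULT, frames=[4,3,2,1]
Step 4: ref 1 → HIT, frames=[4,3,2,1]
Step 5: ref 3 → HIT, frames=[4,3,2,1]
Step 6: ref 1 → HIT, frames=[4,3,2,1]
Step 7: ref 2 → HIT, frames=[4,3,2,1]
Step 8: ref 3 → HIT, frames=[4,3,2,1]
Step 9: ref 2 → HIT, frames=[4,3,2,1]
Total faults: 4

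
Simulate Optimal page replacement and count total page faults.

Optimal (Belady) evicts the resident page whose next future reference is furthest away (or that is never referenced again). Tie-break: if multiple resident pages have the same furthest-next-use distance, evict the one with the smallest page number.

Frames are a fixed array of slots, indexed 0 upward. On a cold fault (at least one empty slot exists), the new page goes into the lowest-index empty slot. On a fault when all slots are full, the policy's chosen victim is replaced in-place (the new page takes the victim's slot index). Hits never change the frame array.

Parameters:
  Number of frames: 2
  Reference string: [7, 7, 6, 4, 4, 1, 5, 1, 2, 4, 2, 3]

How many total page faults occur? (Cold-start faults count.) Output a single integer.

Answer: 8

Derivation:
Step 0: ref 7 → FAULT, frames=[7,-]
Step 1: ref 7 → HIT, frames=[7,-]
Step 2: ref 6 → FAULT, frames=[7,6]
Step 3: ref 4 → FAULT (evict 6), frames=[7,4]
Step 4: ref 4 → HIT, frames=[7,4]
Step 5: ref 1 → FAULT (evict 7), frames=[1,4]
Step 6: ref 5 → FAULT (evict 4), frames=[1,5]
Step 7: ref 1 → HIT, frames=[1,5]
Step 8: ref 2 → FAULT (evict 1), frames=[2,5]
Step 9: ref 4 → FAULT (evict 5), frames=[2,4]
Step 10: ref 2 → HIT, frames=[2,4]
Step 11: ref 3 → FAULT (evict 2), frames=[3,4]
Total faults: 8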